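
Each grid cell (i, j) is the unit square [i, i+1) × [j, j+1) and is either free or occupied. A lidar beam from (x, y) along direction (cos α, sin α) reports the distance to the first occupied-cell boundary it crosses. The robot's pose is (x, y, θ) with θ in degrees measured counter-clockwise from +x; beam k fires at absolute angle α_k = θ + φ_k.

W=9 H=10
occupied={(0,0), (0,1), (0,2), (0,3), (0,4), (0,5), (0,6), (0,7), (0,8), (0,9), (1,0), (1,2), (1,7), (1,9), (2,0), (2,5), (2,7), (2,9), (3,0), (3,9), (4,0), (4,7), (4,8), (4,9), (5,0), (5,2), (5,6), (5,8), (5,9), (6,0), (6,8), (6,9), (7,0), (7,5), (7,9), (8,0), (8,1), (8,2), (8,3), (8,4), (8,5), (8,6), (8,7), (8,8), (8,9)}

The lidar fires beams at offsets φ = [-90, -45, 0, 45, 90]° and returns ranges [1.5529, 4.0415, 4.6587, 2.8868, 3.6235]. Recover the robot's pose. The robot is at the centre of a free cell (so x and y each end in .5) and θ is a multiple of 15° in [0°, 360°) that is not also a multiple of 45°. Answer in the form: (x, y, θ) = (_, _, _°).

Candidates: 45 free-cell centres × 16 headings = 720 poses. Raycast each; keep the one whose scan matches to 4 dp.
  (2.5, 8.5, 15°): beam 1 = 0.5176 ≠ 1.5529 ✗
  (7.5, 6.5, 105°): beam 1 = 0.5176 ≠ 1.5529 ✗
  (2.5, 4.5, 30°): beam 1 = 4.0415 ≠ 1.5529 ✗
  (6.5, 2.5, 345°): beam 2 = 1.7321 ≠ 4.0415 ✗
  …
  (4.5, 5.5, 255°): r_1=1.5529, r_2=4.0415, r_3=4.6587, r_4=2.8868, r_5=3.6235 — all match ✓
Unique over the lattice → pose = (4.5, 5.5, 255°).

(x, y, θ) = (4.5, 5.5, 255°)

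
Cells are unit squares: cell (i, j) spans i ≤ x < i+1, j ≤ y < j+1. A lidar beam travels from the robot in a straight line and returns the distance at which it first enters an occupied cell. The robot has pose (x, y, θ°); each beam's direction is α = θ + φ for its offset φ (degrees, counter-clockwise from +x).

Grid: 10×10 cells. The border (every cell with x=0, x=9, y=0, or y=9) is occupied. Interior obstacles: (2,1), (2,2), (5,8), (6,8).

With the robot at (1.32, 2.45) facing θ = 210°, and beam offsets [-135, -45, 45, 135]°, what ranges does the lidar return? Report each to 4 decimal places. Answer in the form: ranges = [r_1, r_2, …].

ranges = [6.7811, 0.3313, 1.2364, 0.7040]

beam 1: φ=-135°, α=75°
  direction (0.2588, 0.9659); cell (1,2); t to first gridline: x 2.6273, y 0.5694 (then +3.8637 / +1.0353)
    (1,3) via y @ 0.5694
    (1,4) via y @ 1.6047
    (2,4) via x @ 2.6273
    (2,5) via y @ 2.6400
    (2,6) via y @ 3.6752
    (2,7) via y @ 4.7105
    (2,8) via y @ 5.7458
    (3,8) via x @ 6.4910
    (3,9) via y @ 6.7811  # hit
  → r_1 = 6.7811
beam 2: φ=-45°, α=165°
  direction (-0.9659, 0.2588); cell (1,2); t to first gridline: x 0.3313, y 2.1250 (then +1.0353 / +3.8637)
    (0,2) via x @ 0.3313  # hit
  → r_2 = 0.3313
beam 3: φ=45°, α=255°
  direction (-0.2588, -0.9659); cell (1,2); t to first gridline: x 1.2364, y 0.4659 (then +3.8637 / +1.0353)
    (1,1) via y @ 0.4659
    (0,1) via x @ 1.2364  # hit
  → r_3 = 1.2364
beam 4: φ=135°, α=345°
  direction (0.9659, -0.2588); cell (1,2); t to first gridline: x 0.7040, y 1.7387 (then +1.0353 / +3.8637)
    (2,2) via x @ 0.7040  # hit
  → r_4 = 0.7040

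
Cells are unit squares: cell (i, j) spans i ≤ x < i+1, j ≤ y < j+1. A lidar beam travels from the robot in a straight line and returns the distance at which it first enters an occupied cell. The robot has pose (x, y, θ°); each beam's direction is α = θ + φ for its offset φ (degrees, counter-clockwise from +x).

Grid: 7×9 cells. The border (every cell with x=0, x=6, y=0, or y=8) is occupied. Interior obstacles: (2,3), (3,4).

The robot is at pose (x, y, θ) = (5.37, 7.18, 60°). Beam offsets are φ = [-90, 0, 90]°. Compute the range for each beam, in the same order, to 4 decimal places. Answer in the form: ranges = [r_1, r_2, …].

ranges = [0.7275, 0.9469, 1.6400]

beam 1: φ=-90°, α=330°
  cosα=0.8660 sinα=-0.5000 | (5,7) | tMaxX 0.7275 tMaxY 0.3600 | tΔX 1.1547 tΔY 2.0000
    t=0.3600 [y] (5,6)
    t=0.7275 [x] (6,6) — stop
  → r_1 = 0.7275
beam 2: φ=0°, α=60°
  cosα=0.5000 sinα=0.8660 | (5,7) | tMaxX 1.2600 tMaxY 0.9469 | tΔX 2.0000 tΔY 1.1547
    t=0.9469 [y] (5,8) — stop
  → r_2 = 0.9469
beam 3: φ=90°, α=150°
  cosα=-0.8660 sinα=0.5000 | (5,7) | tMaxX 0.4272 tMaxY 1.6400 | tΔX 1.1547 tΔY 2.0000
    t=0.4272 [x] (4,7)
    t=1.5819 [x] (3,7)
    t=1.6400 [y] (3,8) — stop
  → r_3 = 1.6400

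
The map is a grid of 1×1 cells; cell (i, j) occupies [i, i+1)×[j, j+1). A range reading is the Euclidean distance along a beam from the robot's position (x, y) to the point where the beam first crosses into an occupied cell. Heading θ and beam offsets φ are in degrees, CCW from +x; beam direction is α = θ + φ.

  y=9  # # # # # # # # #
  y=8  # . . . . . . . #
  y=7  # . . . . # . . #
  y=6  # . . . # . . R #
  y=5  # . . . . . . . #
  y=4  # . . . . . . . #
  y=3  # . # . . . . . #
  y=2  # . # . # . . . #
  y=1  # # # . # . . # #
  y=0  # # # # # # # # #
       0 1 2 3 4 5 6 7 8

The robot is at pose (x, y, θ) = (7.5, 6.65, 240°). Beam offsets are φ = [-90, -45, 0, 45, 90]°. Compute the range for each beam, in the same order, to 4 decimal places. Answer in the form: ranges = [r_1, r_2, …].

beam 1: φ=-90°, α=150°
  dir = (cos 150°, sin 150°) = (-0.8660, 0.5000); from cell (7,6)
  next x-line at t=0.5774, next y-line at t=0.7000; Δt_x=1.1547, Δt_y=2.0000
    x: enter (6,6) at t=0.5774
    y: enter (6,7) at t=0.7000
    x: enter (5,7) at t=1.7321 ← occupied
  → r_1 = 1.7321
beam 2: φ=-45°, α=195°
  dir = (cos 195°, sin 195°) = (-0.9659, -0.2588); from cell (7,6)
  next x-line at t=0.5176, next y-line at t=2.5114; Δt_x=1.0353, Δt_y=3.8637
    x: enter (6,6) at t=0.5176
    x: enter (5,6) at t=1.5529
    y: enter (5,5) at t=2.5114
    x: enter (4,5) at t=2.5882
    x: enter (3,5) at t=3.6235
    x: enter (2,5) at t=4.6587
    x: enter (1,5) at t=5.6940
    y: enter (1,4) at t=6.3751
    x: enter (0,4) at t=6.7293 ← occupied
  → r_2 = 6.7293
beam 3: φ=0°, α=240°
  dir = (cos 240°, sin 240°) = (-0.5000, -0.8660); from cell (7,6)
  next x-line at t=1.0000, next y-line at t=0.7506; Δt_x=2.0000, Δt_y=1.1547
    y: enter (7,5) at t=0.7506
    x: enter (6,5) at t=1.0000
    y: enter (6,4) at t=1.9053
    x: enter (5,4) at t=3.0000
    y: enter (5,3) at t=3.0600
    y: enter (5,2) at t=4.2147
    x: enter (4,2) at t=5.0000 ← occupied
  → r_3 = 5.0000
beam 4: φ=45°, α=285°
  dir = (cos 285°, sin 285°) = (0.2588, -0.9659); from cell (7,6)
  next x-line at t=1.9319, next y-line at t=0.6729; Δt_x=3.8637, Δt_y=1.0353
    y: enter (7,5) at t=0.6729
    y: enter (7,4) at t=1.7082
    x: enter (8,4) at t=1.9319 ← occupied
  → r_4 = 1.9319
beam 5: φ=90°, α=330°
  dir = (cos 330°, sin 330°) = (0.8660, -0.5000); from cell (7,6)
  next x-line at t=0.5774, next y-line at t=1.3000; Δt_x=1.1547, Δt_y=2.0000
    x: enter (8,6) at t=0.5774 ← occupied
  → r_5 = 0.5774

ranges = [1.7321, 6.7293, 5.0000, 1.9319, 0.5774]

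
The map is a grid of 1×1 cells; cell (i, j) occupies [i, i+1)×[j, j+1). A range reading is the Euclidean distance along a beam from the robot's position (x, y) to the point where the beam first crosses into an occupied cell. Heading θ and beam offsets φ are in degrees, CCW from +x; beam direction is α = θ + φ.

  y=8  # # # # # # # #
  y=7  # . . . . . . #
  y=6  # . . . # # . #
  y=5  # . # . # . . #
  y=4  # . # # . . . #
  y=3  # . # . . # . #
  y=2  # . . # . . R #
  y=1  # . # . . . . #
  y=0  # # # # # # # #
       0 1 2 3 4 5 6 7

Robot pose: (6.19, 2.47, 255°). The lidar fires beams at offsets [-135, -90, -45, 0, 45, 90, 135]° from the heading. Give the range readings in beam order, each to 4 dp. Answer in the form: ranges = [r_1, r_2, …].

beam 1: φ=-135°, α=120°
  dir = (cos 120°, sin 120°) = (-0.5000, 0.8660); from cell (6,2)
  next x-line at t=0.3800, next y-line at t=0.6120; Δt_x=2.0000, Δt_y=1.1547
    x: enter (5,2) at t=0.3800
    y: enter (5,3) at t=0.6120 ← occupied
  → r_1 = 0.6120
beam 2: φ=-90°, α=165°
  dir = (cos 165°, sin 165°) = (-0.9659, 0.2588); from cell (6,2)
  next x-line at t=0.1967, next y-line at t=2.0478; Δt_x=1.0353, Δt_y=3.8637
    x: enter (5,2) at t=0.1967
    x: enter (4,2) at t=1.2320
    y: enter (4,3) at t=2.0478
    x: enter (3,3) at t=2.2673
    x: enter (2,3) at t=3.3025 ← occupied
  → r_2 = 3.3025
beam 3: φ=-45°, α=210°
  dir = (cos 210°, sin 210°) = (-0.8660, -0.5000); from cell (6,2)
  next x-line at t=0.2194, next y-line at t=0.9400; Δt_x=1.1547, Δt_y=2.0000
    x: enter (5,2) at t=0.2194
    y: enter (5,1) at t=0.9400
    x: enter (4,1) at t=1.3741
    x: enter (3,1) at t=2.5288
    y: enter (3,0) at t=2.9400 ← occupied
  → r_3 = 2.9400
beam 4: φ=0°, α=255°
  dir = (cos 255°, sin 255°) = (-0.2588, -0.9659); from cell (6,2)
  next x-line at t=0.7341, next y-line at t=0.4866; Δt_x=3.8637, Δt_y=1.0353
    y: enter (6,1) at t=0.4866
    x: enter (5,1) at t=0.7341
    y: enter (5,0) at t=1.5219 ← occupied
  → r_4 = 1.5219
beam 5: φ=45°, α=300°
  dir = (cos 300°, sin 300°) = (0.5000, -0.8660); from cell (6,2)
  next x-line at t=1.6200, next y-line at t=0.5427; Δt_x=2.0000, Δt_y=1.1547
    y: enter (6,1) at t=0.5427
    x: enter (7,1) at t=1.6200 ← occupied
  → r_5 = 1.6200
beam 6: φ=90°, α=345°
  dir = (cos 345°, sin 345°) = (0.9659, -0.2588); from cell (6,2)
  next x-line at t=0.8386, next y-line at t=1.8159; Δt_x=1.0353, Δt_y=3.8637
    x: enter (7,2) at t=0.8386 ← occupied
  → r_6 = 0.8386
beam 7: φ=135°, α=30°
  dir = (cos 30°, sin 30°) = (0.8660, 0.5000); from cell (6,2)
  next x-line at t=0.9353, next y-line at t=1.0600; Δt_x=1.1547, Δt_y=2.0000
    x: enter (7,2) at t=0.9353 ← occupied
  → r_7 = 0.9353

ranges = [0.6120, 3.3025, 2.9400, 1.5219, 1.6200, 0.8386, 0.9353]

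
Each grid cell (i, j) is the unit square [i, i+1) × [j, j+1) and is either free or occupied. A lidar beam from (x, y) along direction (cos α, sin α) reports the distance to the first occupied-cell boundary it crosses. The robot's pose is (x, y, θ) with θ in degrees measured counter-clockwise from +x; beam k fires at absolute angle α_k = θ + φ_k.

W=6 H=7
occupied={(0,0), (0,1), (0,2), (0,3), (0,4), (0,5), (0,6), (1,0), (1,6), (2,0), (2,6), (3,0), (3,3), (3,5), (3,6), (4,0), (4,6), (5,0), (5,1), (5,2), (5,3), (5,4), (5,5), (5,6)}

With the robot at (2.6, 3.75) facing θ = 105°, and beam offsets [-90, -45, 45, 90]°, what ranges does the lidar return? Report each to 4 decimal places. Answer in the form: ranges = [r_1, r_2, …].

beam 1: φ=-90°, α=15°
  cosα=0.9659 sinα=0.2588 | (2,3) | tMaxX 0.4141 tMaxY 0.9659 | tΔX 1.0353 tΔY 3.8637
    t=0.4141 [x] (3,3) — stop
  → r_1 = 0.4141
beam 2: φ=-45°, α=60°
  cosα=0.5000 sinα=0.8660 | (2,3) | tMaxX 0.8000 tMaxY 0.2887 | tΔX 2.0000 tΔY 1.1547
    t=0.2887 [y] (2,4)
    t=0.8000 [x] (3,4)
    t=1.4434 [y] (3,5) — stop
  → r_2 = 1.4434
beam 3: φ=45°, α=150°
  cosα=-0.8660 sinα=0.5000 | (2,3) | tMaxX 0.6928 tMaxY 0.5000 | tΔX 1.1547 tΔY 2.0000
    t=0.5000 [y] (2,4)
    t=0.6928 [x] (1,4)
    t=1.8475 [x] (0,4) — stop
  → r_3 = 1.8475
beam 4: φ=90°, α=195°
  cosα=-0.9659 sinα=-0.2588 | (2,3) | tMaxX 0.6212 tMaxY 2.8978 | tΔX 1.0353 tΔY 3.8637
    t=0.6212 [x] (1,3)
    t=1.6564 [x] (0,3) — stop
  → r_4 = 1.6564

ranges = [0.4141, 1.4434, 1.8475, 1.6564]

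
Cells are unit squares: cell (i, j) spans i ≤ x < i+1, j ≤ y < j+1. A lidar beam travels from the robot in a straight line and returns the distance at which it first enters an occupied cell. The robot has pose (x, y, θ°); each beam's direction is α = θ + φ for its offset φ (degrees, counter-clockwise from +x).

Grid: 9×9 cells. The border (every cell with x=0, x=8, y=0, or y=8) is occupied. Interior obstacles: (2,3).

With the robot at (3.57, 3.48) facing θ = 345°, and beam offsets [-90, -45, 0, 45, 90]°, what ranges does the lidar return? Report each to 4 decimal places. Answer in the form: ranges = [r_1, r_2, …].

beam 1: φ=-90°, α=255°
  cosα=-0.2588 sinα=-0.9659 | (3,3) | tMaxX 2.2023 tMaxY 0.4969 | tΔX 3.8637 tΔY 1.0353
    t=0.4969 [y] (3,2)
    t=1.5322 [y] (3,1)
    t=2.2023 [x] (2,1)
    t=2.5675 [y] (2,0) — stop
  → r_1 = 2.5675
beam 2: φ=-45°, α=300°
  cosα=0.5000 sinα=-0.8660 | (3,3) | tMaxX 0.8600 tMaxY 0.5543 | tΔX 2.0000 tΔY 1.1547
    t=0.5543 [y] (3,2)
    t=0.8600 [x] (4,2)
    t=1.7090 [y] (4,1)
    t=2.8600 [x] (5,1)
    t=2.8637 [y] (5,0) — stop
  → r_2 = 2.8637
beam 3: φ=0°, α=345°
  cosα=0.9659 sinα=-0.2588 | (3,3) | tMaxX 0.4452 tMaxY 1.8546 | tΔX 1.0353 tΔY 3.8637
    t=0.4452 [x] (4,3)
    t=1.4804 [x] (5,3)
    t=1.8546 [y] (5,2)
    t=2.5157 [x] (6,2)
    t=3.5510 [x] (7,2)
    t=4.5863 [x] (8,2) — stop
  → r_3 = 4.5863
beam 4: φ=45°, α=30°
  cosα=0.8660 sinα=0.5000 | (3,3) | tMaxX 0.4965 tMaxY 1.0400 | tΔX 1.1547 tΔY 2.0000
    t=0.4965 [x] (4,3)
    t=1.0400 [y] (4,4)
    t=1.6512 [x] (5,4)
    t=2.8059 [x] (6,4)
    t=3.0400 [y] (6,5)
    t=3.9606 [x] (7,5)
    t=5.0400 [y] (7,6)
    t=5.1153 [x] (8,6) — stop
  → r_4 = 5.1153
beam 5: φ=90°, α=75°
  cosα=0.2588 sinα=0.9659 | (3,3) | tMaxX 1.6614 tMaxY 0.5383 | tΔX 3.8637 tΔY 1.0353
    t=0.5383 [y] (3,4)
    t=1.5736 [y] (3,5)
    t=1.6614 [x] (4,5)
    t=2.6089 [y] (4,6)
    t=3.6442 [y] (4,7)
    t=4.6794 [y] (4,8) — stop
  → r_5 = 4.6794

ranges = [2.5675, 2.8637, 4.5863, 5.1153, 4.6794]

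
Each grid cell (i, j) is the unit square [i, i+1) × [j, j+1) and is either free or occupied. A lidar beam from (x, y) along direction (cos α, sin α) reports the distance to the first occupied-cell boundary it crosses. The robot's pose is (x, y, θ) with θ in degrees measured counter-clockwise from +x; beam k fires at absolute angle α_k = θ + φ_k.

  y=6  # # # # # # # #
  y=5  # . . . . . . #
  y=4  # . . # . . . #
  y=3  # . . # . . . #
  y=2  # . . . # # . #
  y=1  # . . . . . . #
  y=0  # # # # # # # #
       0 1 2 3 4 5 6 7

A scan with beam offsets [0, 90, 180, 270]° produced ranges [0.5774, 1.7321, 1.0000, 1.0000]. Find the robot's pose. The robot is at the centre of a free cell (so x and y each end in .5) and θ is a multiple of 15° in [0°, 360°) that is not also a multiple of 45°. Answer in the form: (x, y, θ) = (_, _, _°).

(x, y, θ) = (2.5, 5.5, 120°)

Candidates: 26 free-cell centres × 16 headings = 416 poses. Raycast each; keep the one whose scan matches to 4 dp.
  (3.5, 1.5, 330°): beam 1 = 1.0000 ≠ 0.5774 ✗
  (5.5, 5.5, 195°): beam 1 = 1.9319 ≠ 0.5774 ✗
  (3.5, 1.5, 165°): beam 1 = 2.5882 ≠ 0.5774 ✗
  …
  (2.5, 5.5, 120°): r_1=0.5774, r_2=1.7321, r_3=1.0000, r_4=1.0000 — all match ✓
Only this pose fits every beam.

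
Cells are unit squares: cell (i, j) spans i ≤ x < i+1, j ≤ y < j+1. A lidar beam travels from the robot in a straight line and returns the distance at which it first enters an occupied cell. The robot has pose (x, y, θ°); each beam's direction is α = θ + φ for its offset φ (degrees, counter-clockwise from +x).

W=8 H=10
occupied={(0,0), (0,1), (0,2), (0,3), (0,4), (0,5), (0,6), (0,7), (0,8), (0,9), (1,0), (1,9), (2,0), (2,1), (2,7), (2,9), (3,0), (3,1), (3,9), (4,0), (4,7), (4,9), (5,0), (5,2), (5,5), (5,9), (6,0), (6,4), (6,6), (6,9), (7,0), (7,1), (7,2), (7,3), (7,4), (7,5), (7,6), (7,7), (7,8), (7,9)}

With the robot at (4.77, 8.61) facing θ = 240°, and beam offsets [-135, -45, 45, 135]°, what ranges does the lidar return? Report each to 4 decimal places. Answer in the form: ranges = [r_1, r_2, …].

ranges = [0.4038, 2.3569, 0.6315, 1.5068]

beam 1: φ=-135°, α=105°
  dir = (cos 105°, sin 105°) = (-0.2588, 0.9659); from cell (4,8)
  next x-line at t=2.9751, next y-line at t=0.4038; Δt_x=3.8637, Δt_y=1.0353
    y: enter (4,9) at t=0.4038 ← occupied
  → r_1 = 0.4038
beam 2: φ=-45°, α=195°
  dir = (cos 195°, sin 195°) = (-0.9659, -0.2588); from cell (4,8)
  next x-line at t=0.7972, next y-line at t=2.3569; Δt_x=1.0353, Δt_y=3.8637
    x: enter (3,8) at t=0.7972
    x: enter (2,8) at t=1.8324
    y: enter (2,7) at t=2.3569 ← occupied
  → r_2 = 2.3569
beam 3: φ=45°, α=285°
  dir = (cos 285°, sin 285°) = (0.2588, -0.9659); from cell (4,8)
  next x-line at t=0.8887, next y-line at t=0.6315; Δt_x=3.8637, Δt_y=1.0353
    y: enter (4,7) at t=0.6315 ← occupied
  → r_3 = 0.6315
beam 4: φ=135°, α=15°
  dir = (cos 15°, sin 15°) = (0.9659, 0.2588); from cell (4,8)
  next x-line at t=0.2381, next y-line at t=1.5068; Δt_x=1.0353, Δt_y=3.8637
    x: enter (5,8) at t=0.2381
    x: enter (6,8) at t=1.2734
    y: enter (6,9) at t=1.5068 ← occupied
  → r_4 = 1.5068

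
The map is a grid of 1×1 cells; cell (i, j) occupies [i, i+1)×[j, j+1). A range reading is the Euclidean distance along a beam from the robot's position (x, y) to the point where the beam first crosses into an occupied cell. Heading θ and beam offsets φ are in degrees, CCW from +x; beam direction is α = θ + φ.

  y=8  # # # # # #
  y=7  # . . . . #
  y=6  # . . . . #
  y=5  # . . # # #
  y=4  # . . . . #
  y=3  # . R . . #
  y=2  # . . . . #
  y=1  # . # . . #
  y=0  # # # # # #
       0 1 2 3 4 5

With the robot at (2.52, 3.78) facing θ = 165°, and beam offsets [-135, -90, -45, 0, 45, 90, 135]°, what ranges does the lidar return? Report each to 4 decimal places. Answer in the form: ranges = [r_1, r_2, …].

beam 1: φ=-135°, α=30°
  direction (0.8660, 0.5000); cell (2,3); t to first gridline: x 0.5543, y 0.4400 (then +1.1547 / +2.0000)
    (2,4) via y @ 0.4400
    (3,4) via x @ 0.5543
    (4,4) via x @ 1.7090
    (4,5) via y @ 2.4400  # hit
  → r_1 = 2.4400
beam 2: φ=-90°, α=75°
  direction (0.2588, 0.9659); cell (2,3); t to first gridline: x 1.8546, y 0.2278 (then +3.8637 / +1.0353)
    (2,4) via y @ 0.2278
    (2,5) via y @ 1.2630
    (3,5) via x @ 1.8546  # hit
  → r_2 = 1.8546
beam 3: φ=-45°, α=120°
  direction (-0.5000, 0.8660); cell (2,3); t to first gridline: x 1.0400, y 0.2540 (then +2.0000 / +1.1547)
    (2,4) via y @ 0.2540
    (1,4) via x @ 1.0400
    (1,5) via y @ 1.4087
    (1,6) via y @ 2.5634
    (0,6) via x @ 3.0400  # hit
  → r_3 = 3.0400
beam 4: φ=0°, α=165°
  direction (-0.9659, 0.2588); cell (2,3); t to first gridline: x 0.5383, y 0.8500 (then +1.0353 / +3.8637)
    (1,3) via x @ 0.5383
    (1,4) via y @ 0.8500
    (0,4) via x @ 1.5736  # hit
  → r_4 = 1.5736
beam 5: φ=45°, α=210°
  direction (-0.8660, -0.5000); cell (2,3); t to first gridline: x 0.6004, y 1.5600 (then +1.1547 / +2.0000)
    (1,3) via x @ 0.6004
    (1,2) via y @ 1.5600
    (0,2) via x @ 1.7551  # hit
  → r_5 = 1.7551
beam 6: φ=90°, α=255°
  direction (-0.2588, -0.9659); cell (2,3); t to first gridline: x 2.0091, y 0.8075 (then +3.8637 / +1.0353)
    (2,2) via y @ 0.8075
    (2,1) via y @ 1.8428  # hit
  → r_6 = 1.8428
beam 7: φ=135°, α=300°
  direction (0.5000, -0.8660); cell (2,3); t to first gridline: x 0.9600, y 0.9007 (then +2.0000 / +1.1547)
    (2,2) via y @ 0.9007
    (3,2) via x @ 0.9600
    (3,1) via y @ 2.0554
    (4,1) via x @ 2.9600
    (4,0) via y @ 3.2101  # hit
  → r_7 = 3.2101

ranges = [2.4400, 1.8546, 3.0400, 1.5736, 1.7551, 1.8428, 3.2101]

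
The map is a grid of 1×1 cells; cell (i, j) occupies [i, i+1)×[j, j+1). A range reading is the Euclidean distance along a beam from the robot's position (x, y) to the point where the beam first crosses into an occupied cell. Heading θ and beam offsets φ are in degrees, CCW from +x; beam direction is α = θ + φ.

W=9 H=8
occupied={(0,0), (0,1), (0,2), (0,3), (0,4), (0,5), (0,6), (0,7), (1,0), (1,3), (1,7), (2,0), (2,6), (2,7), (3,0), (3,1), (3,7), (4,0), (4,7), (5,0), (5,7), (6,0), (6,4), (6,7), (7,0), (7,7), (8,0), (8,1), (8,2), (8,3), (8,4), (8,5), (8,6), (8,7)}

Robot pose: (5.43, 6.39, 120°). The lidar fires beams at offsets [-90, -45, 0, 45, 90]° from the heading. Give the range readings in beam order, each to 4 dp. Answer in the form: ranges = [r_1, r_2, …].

beam 1: φ=-90°, α=30°
  direction (0.8660, 0.5000); cell (5,6); t to first gridline: x 0.6582, y 1.2200 (then +1.1547 / +2.0000)
    (6,6) via x @ 0.6582
    (6,7) via y @ 1.2200  # hit
  → r_1 = 1.2200
beam 2: φ=-45°, α=75°
  direction (0.2588, 0.9659); cell (5,6); t to first gridline: x 2.2023, y 0.6315 (then +3.8637 / +1.0353)
    (5,7) via y @ 0.6315  # hit
  → r_2 = 0.6315
beam 3: φ=0°, α=120°
  direction (-0.5000, 0.8660); cell (5,6); t to first gridline: x 0.8600, y 0.7044 (then +2.0000 / +1.1547)
    (5,7) via y @ 0.7044  # hit
  → r_3 = 0.7044
beam 4: φ=45°, α=165°
  direction (-0.9659, 0.2588); cell (5,6); t to first gridline: x 0.4452, y 2.3569 (then +1.0353 / +3.8637)
    (4,6) via x @ 0.4452
    (3,6) via x @ 1.4804
    (3,7) via y @ 2.3569  # hit
  → r_4 = 2.3569
beam 5: φ=90°, α=210°
  direction (-0.8660, -0.5000); cell (5,6); t to first gridline: x 0.4965, y 0.7800 (then +1.1547 / +2.0000)
    (4,6) via x @ 0.4965
    (4,5) via y @ 0.7800
    (3,5) via x @ 1.6512
    (3,4) via y @ 2.7800
    (2,4) via x @ 2.8059
    (1,4) via x @ 3.9606
    (1,3) via y @ 4.7800  # hit
  → r_5 = 4.7800

ranges = [1.2200, 0.6315, 0.7044, 2.3569, 4.7800]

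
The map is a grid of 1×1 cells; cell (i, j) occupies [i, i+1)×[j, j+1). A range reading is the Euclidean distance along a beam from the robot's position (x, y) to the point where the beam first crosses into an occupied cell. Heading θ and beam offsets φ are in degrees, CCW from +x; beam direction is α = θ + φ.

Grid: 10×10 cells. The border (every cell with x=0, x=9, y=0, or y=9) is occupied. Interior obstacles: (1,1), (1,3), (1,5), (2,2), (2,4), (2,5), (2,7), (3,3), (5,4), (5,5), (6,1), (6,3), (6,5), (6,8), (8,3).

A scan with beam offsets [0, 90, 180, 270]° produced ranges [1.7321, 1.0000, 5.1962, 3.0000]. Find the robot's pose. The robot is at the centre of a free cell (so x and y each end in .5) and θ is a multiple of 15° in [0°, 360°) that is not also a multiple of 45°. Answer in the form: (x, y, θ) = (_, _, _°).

Enumerate (i+0.5, j+0.5, θ) over the 49 free cells and 16 admissible headings. For each, cast all 4 beams and compare to the given ranges.
  (7.5, 6.5, 195°): beam 1 = 1.9319 ≠ 1.7321 ✗
  (3.5, 1.5, 60°): beam 1 = 3.0000 ≠ 1.7321 ✗
  (7.5, 1.5, 75°): beam 1 = 1.9319 ≠ 1.7321 ✗
  (6.5, 7.5, 240°): beam 2 = 2.8868 ≠ 1.0000 ✗
  (8.5, 2.5, 60°): beam 1 = 0.5774 ≠ 1.7321 ✗
  …
  (7.5, 7.5, 30°): r_1=1.7321, r_2=1.0000, r_3=5.1962, r_4=3.0000 — all match ✓
No second candidate reproduces the full scan.

(x, y, θ) = (7.5, 7.5, 30°)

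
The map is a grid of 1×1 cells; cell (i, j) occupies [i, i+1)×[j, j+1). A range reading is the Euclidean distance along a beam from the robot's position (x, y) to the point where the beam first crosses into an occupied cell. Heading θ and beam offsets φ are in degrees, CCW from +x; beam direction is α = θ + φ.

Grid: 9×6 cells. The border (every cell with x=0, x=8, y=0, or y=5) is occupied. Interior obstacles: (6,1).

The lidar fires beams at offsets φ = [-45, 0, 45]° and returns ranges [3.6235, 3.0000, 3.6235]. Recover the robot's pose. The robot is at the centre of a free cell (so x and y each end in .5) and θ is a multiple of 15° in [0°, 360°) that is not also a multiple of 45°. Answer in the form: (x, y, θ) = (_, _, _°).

(x, y, θ) = (4.5, 4.5, 300°)

The pose lattice has 27·16 = 432 candidates. Test each by forward raycasting.
  (3.5, 3.5, 300°): beam 1 = 2.5882 ≠ 3.6235 ✗
  (1.5, 4.5, 105°): beam 1 = 0.5774 ≠ 3.6235 ✗
  (6.5, 4.5, 255°): beam 1 = 6.3509 ≠ 3.6235 ✗
  …
  (4.5, 4.5, 300°): r_1=3.6235, r_2=3.0000, r_3=3.6235 — all match ✓
Only this pose fits every beam.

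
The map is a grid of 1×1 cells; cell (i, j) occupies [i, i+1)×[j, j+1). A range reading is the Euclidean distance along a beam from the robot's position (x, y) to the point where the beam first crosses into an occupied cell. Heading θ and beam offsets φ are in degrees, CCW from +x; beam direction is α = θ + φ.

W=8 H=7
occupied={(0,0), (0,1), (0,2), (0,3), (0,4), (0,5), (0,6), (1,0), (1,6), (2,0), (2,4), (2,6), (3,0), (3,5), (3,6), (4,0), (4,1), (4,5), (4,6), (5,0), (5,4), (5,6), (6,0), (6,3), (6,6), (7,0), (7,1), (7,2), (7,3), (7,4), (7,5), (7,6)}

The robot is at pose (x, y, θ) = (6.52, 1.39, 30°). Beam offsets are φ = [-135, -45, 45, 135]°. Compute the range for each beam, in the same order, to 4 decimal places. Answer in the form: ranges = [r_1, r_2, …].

ranges = [0.4038, 0.4969, 1.6668, 1.5736]

beam 1: φ=-135°, α=255°
  d=(-0.2588,-0.9659)  start (6,1)  tX=2.0091 tY=0.4038  stride 1/|dx|=3.8637 1/|dy|=1.0353
    cross y-line → (6,0), t=0.4038 (wall)
  → r_1 = 0.4038
beam 2: φ=-45°, α=345°
  d=(0.9659,-0.2588)  start (6,1)  tX=0.4969 tY=1.5068  stride 1/|dx|=1.0353 1/|dy|=3.8637
    cross x-line → (7,1), t=0.4969 (wall)
  → r_2 = 0.4969
beam 3: φ=45°, α=75°
  d=(0.2588,0.9659)  start (6,1)  tX=1.8546 tY=0.6315  stride 1/|dx|=3.8637 1/|dy|=1.0353
    cross y-line → (6,2), t=0.6315
    cross y-line → (6,3), t=1.6668 (wall)
  → r_3 = 1.6668
beam 4: φ=135°, α=165°
  d=(-0.9659,0.2588)  start (6,1)  tX=0.5383 tY=2.3569  stride 1/|dx|=1.0353 1/|dy|=3.8637
    cross x-line → (5,1), t=0.5383
    cross x-line → (4,1), t=1.5736 (wall)
  → r_4 = 1.5736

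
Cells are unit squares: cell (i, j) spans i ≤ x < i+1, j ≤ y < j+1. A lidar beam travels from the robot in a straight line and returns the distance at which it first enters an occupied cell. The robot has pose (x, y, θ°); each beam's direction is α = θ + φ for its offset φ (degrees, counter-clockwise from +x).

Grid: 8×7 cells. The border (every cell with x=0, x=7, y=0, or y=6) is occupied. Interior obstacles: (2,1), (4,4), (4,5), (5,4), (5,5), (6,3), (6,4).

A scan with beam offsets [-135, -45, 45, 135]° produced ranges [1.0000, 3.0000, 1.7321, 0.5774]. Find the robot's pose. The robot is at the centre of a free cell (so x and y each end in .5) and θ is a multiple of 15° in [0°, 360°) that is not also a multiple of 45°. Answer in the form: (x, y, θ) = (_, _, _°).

Enumerate (i+0.5, j+0.5, θ) over the 23 free cells and 16 admissible headings. For each, cast all 4 beams and compare to the given ranges.
  (1.5, 5.5, 345°): beam 1 = 0.5774 ≠ 1.0000 ✗
  (4.5, 2.5, 285°): beam 1 = 4.0415 ≠ 1.0000 ✗
  (2.5, 4.5, 300°): beam 1 = 1.5529 ≠ 1.0000 ✗
  (5.5, 1.5, 15°): beam 1 = 0.5774 ≠ 1.0000 ✗
  …
  (2.5, 5.5, 285°): r_1=1.0000, r_2=3.0000, r_3=1.7321, r_4=0.5774 — all match ✓
No second candidate reproduces the full scan.

(x, y, θ) = (2.5, 5.5, 285°)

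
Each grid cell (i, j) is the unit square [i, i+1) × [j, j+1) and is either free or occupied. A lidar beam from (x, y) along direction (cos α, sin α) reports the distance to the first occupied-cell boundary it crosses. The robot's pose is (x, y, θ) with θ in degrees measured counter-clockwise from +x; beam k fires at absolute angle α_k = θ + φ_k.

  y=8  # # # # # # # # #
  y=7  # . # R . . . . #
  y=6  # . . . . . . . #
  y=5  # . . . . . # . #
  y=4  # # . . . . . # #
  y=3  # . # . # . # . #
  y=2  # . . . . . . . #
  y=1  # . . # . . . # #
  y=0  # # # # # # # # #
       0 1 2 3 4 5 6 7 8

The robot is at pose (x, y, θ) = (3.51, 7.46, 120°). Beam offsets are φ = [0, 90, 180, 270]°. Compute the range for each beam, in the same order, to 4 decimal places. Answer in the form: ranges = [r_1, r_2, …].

beam 1: φ=0°, α=120°
  direction (-0.5000, 0.8660); cell (3,7); t to first gridline: x 1.0200, y 0.6235 (then +2.0000 / +1.1547)
    (3,8) via y @ 0.6235  # hit
  → r_1 = 0.6235
beam 2: φ=90°, α=210°
  direction (-0.8660, -0.5000); cell (3,7); t to first gridline: x 0.5889, y 0.9200 (then +1.1547 / +2.0000)
    (2,7) via x @ 0.5889  # hit
  → r_2 = 0.5889
beam 3: φ=180°, α=300°
  direction (0.5000, -0.8660); cell (3,7); t to first gridline: x 0.9800, y 0.5312 (then +2.0000 / +1.1547)
    (3,6) via y @ 0.5312
    (4,6) via x @ 0.9800
    (4,5) via y @ 1.6859
    (4,4) via y @ 2.8406
    (5,4) via x @ 2.9800
    (5,3) via y @ 3.9953
    (6,3) via x @ 4.9800  # hit
  → r_3 = 4.9800
beam 4: φ=270°, α=30°
  direction (0.8660, 0.5000); cell (3,7); t to first gridline: x 0.5658, y 1.0800 (then +1.1547 / +2.0000)
    (4,7) via x @ 0.5658
    (4,8) via y @ 1.0800  # hit
  → r_4 = 1.0800

ranges = [0.6235, 0.5889, 4.9800, 1.0800]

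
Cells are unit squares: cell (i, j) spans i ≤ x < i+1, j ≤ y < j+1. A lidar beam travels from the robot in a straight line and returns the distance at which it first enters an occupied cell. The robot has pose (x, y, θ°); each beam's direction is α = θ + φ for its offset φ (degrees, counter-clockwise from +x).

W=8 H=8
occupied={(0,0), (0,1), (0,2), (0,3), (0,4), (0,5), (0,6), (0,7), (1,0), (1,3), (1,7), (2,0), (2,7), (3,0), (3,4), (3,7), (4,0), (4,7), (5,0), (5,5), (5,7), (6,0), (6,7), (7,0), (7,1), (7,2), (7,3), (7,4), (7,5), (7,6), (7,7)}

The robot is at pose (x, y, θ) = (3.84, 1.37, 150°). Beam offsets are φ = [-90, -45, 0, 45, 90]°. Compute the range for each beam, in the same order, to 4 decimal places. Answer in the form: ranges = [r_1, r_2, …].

ranges = [4.1916, 2.7228, 3.2600, 1.4296, 0.4272]

beam 1: φ=-90°, α=60°
  direction (0.5000, 0.8660); cell (3,1); t to first gridline: x 0.3200, y 0.7275 (then +2.0000 / +1.1547)
    (4,1) via x @ 0.3200
    (4,2) via y @ 0.7275
    (4,3) via y @ 1.8822
    (5,3) via x @ 2.3200
    (5,4) via y @ 3.0369
    (5,5) via y @ 4.1916  # hit
  → r_1 = 4.1916
beam 2: φ=-45°, α=105°
  direction (-0.2588, 0.9659); cell (3,1); t to first gridline: x 3.2455, y 0.6522 (then +3.8637 / +1.0353)
    (3,2) via y @ 0.6522
    (3,3) via y @ 1.6875
    (3,4) via y @ 2.7228  # hit
  → r_2 = 2.7228
beam 3: φ=0°, α=150°
  direction (-0.8660, 0.5000); cell (3,1); t to first gridline: x 0.9699, y 1.2600 (then +1.1547 / +2.0000)
    (2,1) via x @ 0.9699
    (2,2) via y @ 1.2600
    (1,2) via x @ 2.1246
    (1,3) via y @ 3.2600  # hit
  → r_3 = 3.2600
beam 4: φ=45°, α=195°
  direction (-0.9659, -0.2588); cell (3,1); t to first gridline: x 0.8696, y 1.4296 (then +1.0353 / +3.8637)
    (2,1) via x @ 0.8696
    (2,0) via y @ 1.4296  # hit
  → r_4 = 1.4296
beam 5: φ=90°, α=240°
  direction (-0.5000, -0.8660); cell (3,1); t to first gridline: x 1.6800, y 0.4272 (then +2.0000 / +1.1547)
    (3,0) via y @ 0.4272  # hit
  → r_5 = 0.4272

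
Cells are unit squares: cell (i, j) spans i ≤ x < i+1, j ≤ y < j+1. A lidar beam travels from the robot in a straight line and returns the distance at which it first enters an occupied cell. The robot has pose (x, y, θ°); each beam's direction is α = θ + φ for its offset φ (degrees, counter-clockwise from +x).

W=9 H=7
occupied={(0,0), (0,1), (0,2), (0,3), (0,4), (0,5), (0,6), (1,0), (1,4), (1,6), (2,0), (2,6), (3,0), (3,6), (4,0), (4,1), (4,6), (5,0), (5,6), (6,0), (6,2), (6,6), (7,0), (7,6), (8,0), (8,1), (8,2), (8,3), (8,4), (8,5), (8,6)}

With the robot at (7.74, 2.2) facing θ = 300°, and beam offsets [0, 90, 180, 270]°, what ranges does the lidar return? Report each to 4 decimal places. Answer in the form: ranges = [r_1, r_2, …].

ranges = [0.5200, 0.3002, 4.3879, 2.4000]

beam 1: φ=0°, α=300°
  direction (0.5000, -0.8660); cell (7,2); t to first gridline: x 0.5200, y 0.2309 (then +2.0000 / +1.1547)
    (7,1) via y @ 0.2309
    (8,1) via x @ 0.5200  # hit
  → r_1 = 0.5200
beam 2: φ=90°, α=30°
  direction (0.8660, 0.5000); cell (7,2); t to first gridline: x 0.3002, y 1.6000 (then +1.1547 / +2.0000)
    (8,2) via x @ 0.3002  # hit
  → r_2 = 0.3002
beam 3: φ=180°, α=120°
  direction (-0.5000, 0.8660); cell (7,2); t to first gridline: x 1.4800, y 0.9238 (then +2.0000 / +1.1547)
    (7,3) via y @ 0.9238
    (6,3) via x @ 1.4800
    (6,4) via y @ 2.0785
    (6,5) via y @ 3.2332
    (5,5) via x @ 3.4800
    (5,6) via y @ 4.3879  # hit
  → r_3 = 4.3879
beam 4: φ=270°, α=210°
  direction (-0.8660, -0.5000); cell (7,2); t to first gridline: x 0.8545, y 0.4000 (then +1.1547 / +2.0000)
    (7,1) via y @ 0.4000
    (6,1) via x @ 0.8545
    (5,1) via x @ 2.0092
    (5,0) via y @ 2.4000  # hit
  → r_4 = 2.4000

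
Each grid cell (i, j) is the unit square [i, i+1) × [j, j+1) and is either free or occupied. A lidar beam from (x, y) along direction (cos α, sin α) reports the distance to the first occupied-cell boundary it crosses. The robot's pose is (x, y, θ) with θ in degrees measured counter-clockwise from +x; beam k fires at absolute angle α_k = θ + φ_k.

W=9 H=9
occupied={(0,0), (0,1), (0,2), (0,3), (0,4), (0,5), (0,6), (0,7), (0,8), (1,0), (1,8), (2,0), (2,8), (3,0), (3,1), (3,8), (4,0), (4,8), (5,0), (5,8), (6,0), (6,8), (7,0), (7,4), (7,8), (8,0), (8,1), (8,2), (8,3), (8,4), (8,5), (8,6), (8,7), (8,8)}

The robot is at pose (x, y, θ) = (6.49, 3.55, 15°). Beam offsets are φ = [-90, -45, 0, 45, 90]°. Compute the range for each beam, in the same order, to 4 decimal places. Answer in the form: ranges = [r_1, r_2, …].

ranges = [2.6400, 1.7436, 1.5633, 1.0200, 4.6070]

beam 1: φ=-90°, α=285°
  cosα=0.2588 sinα=-0.9659 | (6,3) | tMaxX 1.9705 tMaxY 0.5694 | tΔX 3.8637 tΔY 1.0353
    t=0.5694 [y] (6,2)
    t=1.6047 [y] (6,1)
    t=1.9705 [x] (7,1)
    t=2.6400 [y] (7,0) — stop
  → r_1 = 2.6400
beam 2: φ=-45°, α=330°
  cosα=0.8660 sinα=-0.5000 | (6,3) | tMaxX 0.5889 tMaxY 1.1000 | tΔX 1.1547 tΔY 2.0000
    t=0.5889 [x] (7,3)
    t=1.1000 [y] (7,2)
    t=1.7436 [x] (8,2) — stop
  → r_2 = 1.7436
beam 3: φ=0°, α=15°
  cosα=0.9659 sinα=0.2588 | (6,3) | tMaxX 0.5280 tMaxY 1.7387 | tΔX 1.0353 tΔY 3.8637
    t=0.5280 [x] (7,3)
    t=1.5633 [x] (8,3) — stop
  → r_3 = 1.5633
beam 4: φ=45°, α=60°
  cosα=0.5000 sinα=0.8660 | (6,3) | tMaxX 1.0200 tMaxY 0.5196 | tΔX 2.0000 tΔY 1.1547
    t=0.5196 [y] (6,4)
    t=1.0200 [x] (7,4) — stop
  → r_4 = 1.0200
beam 5: φ=90°, α=105°
  cosα=-0.2588 sinα=0.9659 | (6,3) | tMaxX 1.8932 tMaxY 0.4659 | tΔX 3.8637 tΔY 1.0353
    t=0.4659 [y] (6,4)
    t=1.5012 [y] (6,5)
    t=1.8932 [x] (5,5)
    t=2.5364 [y] (5,6)
    t=3.5717 [y] (5,7)
    t=4.6070 [y] (5,8) — stop
  → r_5 = 4.6070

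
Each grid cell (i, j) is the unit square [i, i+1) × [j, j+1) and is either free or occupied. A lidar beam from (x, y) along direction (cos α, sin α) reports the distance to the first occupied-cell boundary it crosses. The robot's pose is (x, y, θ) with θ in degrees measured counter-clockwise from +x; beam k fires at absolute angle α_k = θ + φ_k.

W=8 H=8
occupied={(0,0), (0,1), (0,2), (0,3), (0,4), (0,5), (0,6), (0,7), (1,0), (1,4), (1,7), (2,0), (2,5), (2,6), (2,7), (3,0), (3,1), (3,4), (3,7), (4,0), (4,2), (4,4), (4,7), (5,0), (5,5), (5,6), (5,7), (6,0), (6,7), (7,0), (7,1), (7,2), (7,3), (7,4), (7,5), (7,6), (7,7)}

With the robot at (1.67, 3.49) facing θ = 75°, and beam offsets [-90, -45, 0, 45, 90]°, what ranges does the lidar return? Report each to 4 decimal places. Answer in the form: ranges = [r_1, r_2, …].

ranges = [2.4122, 1.5358, 0.5280, 0.5889, 0.6936]

beam 1: φ=-90°, α=345°
  direction (0.9659, -0.2588); cell (1,3); t to first gridline: x 0.3416, y 1.8932 (then +1.0353 / +3.8637)
    (2,3) via x @ 0.3416
    (3,3) via x @ 1.3769
    (3,2) via y @ 1.8932
    (4,2) via x @ 2.4122  # hit
  → r_1 = 2.4122
beam 2: φ=-45°, α=30°
  direction (0.8660, 0.5000); cell (1,3); t to first gridline: x 0.3811, y 1.0200 (then +1.1547 / +2.0000)
    (2,3) via x @ 0.3811
    (2,4) via y @ 1.0200
    (3,4) via x @ 1.5358  # hit
  → r_2 = 1.5358
beam 3: φ=0°, α=75°
  direction (0.2588, 0.9659); cell (1,3); t to first gridline: x 1.2750, y 0.5280 (then +3.8637 / +1.0353)
    (1,4) via y @ 0.5280  # hit
  → r_3 = 0.5280
beam 4: φ=45°, α=120°
  direction (-0.5000, 0.8660); cell (1,3); t to first gridline: x 1.3400, y 0.5889 (then +2.0000 / +1.1547)
    (1,4) via y @ 0.5889  # hit
  → r_4 = 0.5889
beam 5: φ=90°, α=165°
  direction (-0.9659, 0.2588); cell (1,3); t to first gridline: x 0.6936, y 1.9705 (then +1.0353 / +3.8637)
    (0,3) via x @ 0.6936  # hit
  → r_5 = 0.6936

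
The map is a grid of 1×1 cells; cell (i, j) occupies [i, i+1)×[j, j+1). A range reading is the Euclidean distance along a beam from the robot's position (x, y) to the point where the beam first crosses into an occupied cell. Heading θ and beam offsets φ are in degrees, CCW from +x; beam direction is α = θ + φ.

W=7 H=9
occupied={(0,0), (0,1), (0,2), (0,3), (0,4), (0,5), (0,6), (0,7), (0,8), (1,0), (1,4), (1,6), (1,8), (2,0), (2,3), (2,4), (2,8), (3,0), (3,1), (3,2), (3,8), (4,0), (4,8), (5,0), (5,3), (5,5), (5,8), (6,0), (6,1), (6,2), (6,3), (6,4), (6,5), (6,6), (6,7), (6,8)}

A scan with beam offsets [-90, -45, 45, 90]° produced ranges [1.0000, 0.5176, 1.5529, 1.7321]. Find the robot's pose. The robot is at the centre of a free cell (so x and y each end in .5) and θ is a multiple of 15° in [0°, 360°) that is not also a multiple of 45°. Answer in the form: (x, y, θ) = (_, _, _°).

(x, y, θ) = (1.5, 2.5, 210°)

Candidates: 27 free-cell centres × 16 headings = 432 poses. Raycast each; keep the one whose scan matches to 4 dp.
  (5.5, 1.5, 330°): beam 1 = 0.5774 ≠ 1.0000 ✗
  (4.5, 3.5, 165°): beam 1 = 1.9319 ≠ 1.0000 ✗
  (4.5, 4.5, 165°): beam 1 = 3.6235 ≠ 1.0000 ✗
  …
  (1.5, 2.5, 210°): r_1=1.0000, r_2=0.5176, r_3=1.5529, r_4=1.7321 — all match ✓
No second candidate reproduces the full scan.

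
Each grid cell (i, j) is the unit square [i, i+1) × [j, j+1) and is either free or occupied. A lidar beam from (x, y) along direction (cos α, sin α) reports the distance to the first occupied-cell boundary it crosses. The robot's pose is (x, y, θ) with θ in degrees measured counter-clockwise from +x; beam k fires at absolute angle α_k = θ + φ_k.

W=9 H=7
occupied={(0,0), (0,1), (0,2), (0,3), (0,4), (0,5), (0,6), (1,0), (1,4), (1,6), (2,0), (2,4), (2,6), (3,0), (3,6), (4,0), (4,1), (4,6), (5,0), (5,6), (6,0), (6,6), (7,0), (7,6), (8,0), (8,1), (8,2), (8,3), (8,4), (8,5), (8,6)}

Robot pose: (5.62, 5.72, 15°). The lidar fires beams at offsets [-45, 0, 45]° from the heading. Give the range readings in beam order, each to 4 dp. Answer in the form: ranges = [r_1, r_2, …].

beam 1: φ=-45°, α=330°
  cosα=0.8660 sinα=-0.5000 | (5,5) | tMaxX 0.4388 tMaxY 1.4400 | tΔX 1.1547 tΔY 2.0000
    t=0.4388 [x] (6,5)
    t=1.4400 [y] (6,4)
    t=1.5935 [x] (7,4)
    t=2.7482 [x] (8,4) — stop
  → r_1 = 2.7482
beam 2: φ=0°, α=15°
  cosα=0.9659 sinα=0.2588 | (5,5) | tMaxX 0.3934 tMaxY 1.0818 | tΔX 1.0353 tΔY 3.8637
    t=0.3934 [x] (6,5)
    t=1.0818 [y] (6,6) — stop
  → r_2 = 1.0818
beam 3: φ=45°, α=60°
  cosα=0.5000 sinα=0.8660 | (5,5) | tMaxX 0.7600 tMaxY 0.3233 | tΔX 2.0000 tΔY 1.1547
    t=0.3233 [y] (5,6) — stop
  → r_3 = 0.3233

ranges = [2.7482, 1.0818, 0.3233]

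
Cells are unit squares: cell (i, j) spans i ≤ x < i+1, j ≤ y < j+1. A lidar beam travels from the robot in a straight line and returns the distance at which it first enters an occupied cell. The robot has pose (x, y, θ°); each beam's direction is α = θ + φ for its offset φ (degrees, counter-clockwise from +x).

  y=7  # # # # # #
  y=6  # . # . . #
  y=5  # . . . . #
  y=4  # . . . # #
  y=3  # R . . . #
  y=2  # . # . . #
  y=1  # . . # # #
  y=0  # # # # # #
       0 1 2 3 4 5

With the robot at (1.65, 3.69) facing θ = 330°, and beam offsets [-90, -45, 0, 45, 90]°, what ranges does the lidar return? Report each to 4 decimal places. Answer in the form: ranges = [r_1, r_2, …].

beam 1: φ=-90°, α=240°
  dir = (cos 240°, sin 240°) = (-0.5000, -0.8660); from cell (1,3)
  next x-line at t=1.3000, next y-line at t=0.7967; Δt_x=2.0000, Δt_y=1.1547
    y: enter (1,2) at t=0.7967
    x: enter (0,2) at t=1.3000 ← occupied
  → r_1 = 1.3000
beam 2: φ=-45°, α=285°
  dir = (cos 285°, sin 285°) = (0.2588, -0.9659); from cell (1,3)
  next x-line at t=1.3523, next y-line at t=0.7143; Δt_x=3.8637, Δt_y=1.0353
    y: enter (1,2) at t=0.7143
    x: enter (2,2) at t=1.3523 ← occupied
  → r_2 = 1.3523
beam 3: φ=0°, α=330°
  dir = (cos 330°, sin 330°) = (0.8660, -0.5000); from cell (1,3)
  next x-line at t=0.4041, next y-line at t=1.3800; Δt_x=1.1547, Δt_y=2.0000
    x: enter (2,3) at t=0.4041
    y: enter (2,2) at t=1.3800 ← occupied
  → r_3 = 1.3800
beam 4: φ=45°, α=15°
  dir = (cos 15°, sin 15°) = (0.9659, 0.2588); from cell (1,3)
  next x-line at t=0.3623, next y-line at t=1.1977; Δt_x=1.0353, Δt_y=3.8637
    x: enter (2,3) at t=0.3623
    y: enter (2,4) at t=1.1977
    x: enter (3,4) at t=1.3976
    x: enter (4,4) at t=2.4329 ← occupied
  → r_4 = 2.4329
beam 5: φ=90°, α=60°
  dir = (cos 60°, sin 60°) = (0.5000, 0.8660); from cell (1,3)
  next x-line at t=0.7000, next y-line at t=0.3580; Δt_x=2.0000, Δt_y=1.1547
    y: enter (1,4) at t=0.3580
    x: enter (2,4) at t=0.7000
    y: enter (2,5) at t=1.5127
    y: enter (2,6) at t=2.6674 ← occupied
  → r_5 = 2.6674

ranges = [1.3000, 1.3523, 1.3800, 2.4329, 2.6674]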